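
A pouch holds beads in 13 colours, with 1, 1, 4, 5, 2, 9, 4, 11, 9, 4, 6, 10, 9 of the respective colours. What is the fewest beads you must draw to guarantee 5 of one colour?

45

In the worst case you take as many as possible of each colour without reaching 5: 1 + 1 + 4 + 4 + 2 + 4 + 4 + 4 + 4 + 4 + 4 + 4 + 4 = 44.
The next one must give 5 of some colour, so 44 + 1 = 45.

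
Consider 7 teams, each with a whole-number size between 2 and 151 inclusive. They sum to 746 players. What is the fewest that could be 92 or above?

Suppose at most 7 − j of them reach 92; then j values are ≤ 91 and the rest ≤ 151.
The total is then ≤ 91·j + 151·(7 − j) = 1057 − 60j. For this to be ≥ 746 we need j ≤ 5, so at least 7 − 5 = 2 must reach 92.
Exactly 2 works: 2 values at 151 and 5 at 91 total 757; lower one of the high values by 11 (still ≥ 92) to hit 746.

2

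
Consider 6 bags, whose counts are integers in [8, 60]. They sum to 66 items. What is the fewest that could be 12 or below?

3

If only k of them are at most 12, the other 6 − k are at least 13, so the total is at least (6 − k)·13 + k·8.
This is ≤ 66, so (6 − k)·13 + 8k ≤ 66, which gives k ≥ 3.
Exactly 3 works: 3 values at 8 and 3 at 13 total 63; raise one of the low values by 3 (still ≤ 12) to hit 66.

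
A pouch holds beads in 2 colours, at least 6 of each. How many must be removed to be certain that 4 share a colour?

You could draw 3 of every colour without reaching 4 of any — 6 in all.
One more forces 4 of some colour, so 6 + 1 = 7.

7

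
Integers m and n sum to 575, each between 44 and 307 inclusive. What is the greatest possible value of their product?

mn = m(575 − m) is maximized when m is as near 575/2 as the bounds allow.
Taking m = 287 and n = 288 (both in [44, 307]) gives mn = 82656.

82656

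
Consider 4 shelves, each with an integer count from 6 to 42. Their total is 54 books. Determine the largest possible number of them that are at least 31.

1

With k values at 31 or above and the rest at least 6, the sum is at least 24 + 25k.
Since the sum is 54, we need 25k ≤ 30, i.e. k ≤ 1.
k = 1 is achieved by 1 value at 31 and 3 at 6, total 49; add 5 to one value (staying below 31) to reach 54.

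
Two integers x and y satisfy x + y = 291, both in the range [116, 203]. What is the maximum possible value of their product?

21170

For a fixed sum, the product xy is largest when x and y are as close as possible.
Taking x = 145 and y = 146 (both in [116, 203]) gives xy = 21170.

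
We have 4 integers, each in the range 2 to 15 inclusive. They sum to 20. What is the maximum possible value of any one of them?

14

To make one integer as large as possible, make the other 3 as small as possible.
The other 3 contribute at least 3 × 2 = 6, leaving at most 20 − 6 = 14.
Since 14 ≤ 15, this is achievable: one at 14 and 3 at 2.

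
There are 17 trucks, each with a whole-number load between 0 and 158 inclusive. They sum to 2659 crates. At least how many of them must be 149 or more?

Suppose at most 17 − j of them reach 149; then j values are ≤ 148 and the rest ≤ 158.
The total is then ≤ 148·j + 158·(17 − j) = 2686 − 10j. For this to be ≥ 2659 we need j ≤ 2, so at least 17 − 2 = 15 must reach 149.
Exactly 15 works: 15 values at 158 and 2 at 148 total 2666; lower one of the high values by 7 (still ≥ 149) to hit 2659.

15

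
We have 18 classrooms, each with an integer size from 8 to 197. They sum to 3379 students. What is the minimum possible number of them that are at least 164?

Suppose at most 18 − j of them reach 164; then j values are ≤ 163 and the rest ≤ 197.
The total is then ≤ 163·j + 197·(18 − j) = 3546 − 34j. For this to be ≥ 3379 we need j ≤ 4, so at least 18 − 4 = 14 must reach 164.
Exactly 14 works: 14 values at 197 and 4 at 163 total 3410; lower one of the high values by 31 (still ≥ 164) to hit 3379.

14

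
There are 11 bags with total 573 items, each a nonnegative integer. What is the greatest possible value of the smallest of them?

The average is 573/11 < 53, so some value is ≤ 52.
Achievable: 10 of them at 52 and 1 at 53 total 573.

52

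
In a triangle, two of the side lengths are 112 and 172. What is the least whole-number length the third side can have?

61

The third side must exceed |112 − 172| = 60.
The smallest integer above 60 is 61.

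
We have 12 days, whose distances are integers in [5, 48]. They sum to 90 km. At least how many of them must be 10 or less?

7

Let j be the number exceeding 10. Then the total is ≥ 11·j + 5·(12 − j) = 60 + 6j.
So 6j ≤ 30 and j ≤ 5; hence at least 12 − 5 = 7 are ≤ 10.
Exactly 7 works: 7 values at 5 and 5 at 11 total 90.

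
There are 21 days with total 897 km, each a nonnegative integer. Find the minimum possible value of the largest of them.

Some value must be at least ⌈897/21⌉ = 43, since 21 × 42 = 882 < 897.
Equality holds with 15 values of 43 and 6 values of 42.

43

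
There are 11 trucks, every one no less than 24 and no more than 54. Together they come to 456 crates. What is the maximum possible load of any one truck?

Maximizing one value means minimizing the remaining 10.
The other 10 contribute at least 10 × 24 = 240, leaving at most 456 − 240 = 216.
But each truck is capped at 54, so the maximum is 54.
Achievable: one at 54 and the other 10 totalling 402, which fits since 10 × 24 ≤ 402 ≤ 10 × 54.

54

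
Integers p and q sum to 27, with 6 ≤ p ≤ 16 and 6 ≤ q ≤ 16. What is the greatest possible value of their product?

For a fixed sum, the product pq is largest when p and q are as close as possible.
Taking p = 13 and q = 14 (both in [6, 16]) gives pq = 182.

182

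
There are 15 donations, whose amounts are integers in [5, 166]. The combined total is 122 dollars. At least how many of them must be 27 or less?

13

Let j be the number exceeding 27. Then the total is ≥ 28·j + 5·(15 − j) = 75 + 23j.
So 23j ≤ 47 and j ≤ 2; hence at least 15 − 2 = 13 are ≤ 27.
Exactly 13 works: 13 values at 5 and 2 at 28 total 121; raise one of the low values by 1 (still ≤ 27) to hit 122.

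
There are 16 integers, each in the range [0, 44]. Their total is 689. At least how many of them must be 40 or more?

Suppose at most 16 − j of them reach 40; then j values are ≤ 39 and the rest ≤ 44.
The total is then ≤ 39·j + 44·(16 − j) = 704 − 5j. For this to be ≥ 689 we need j ≤ 3, so at least 16 − 3 = 13 must reach 40.
Exactly 13 works: 13 values at 44 and 3 at 39 total 689.

13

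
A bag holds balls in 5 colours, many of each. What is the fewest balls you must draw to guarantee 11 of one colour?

You could draw 10 of every colour without reaching 11 of any — 50 in all.
One more forces 11 of some colour, so 50 + 1 = 51.

51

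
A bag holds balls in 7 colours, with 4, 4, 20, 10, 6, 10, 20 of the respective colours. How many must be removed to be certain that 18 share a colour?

In the worst case you take as many as possible of each colour without reaching 18: 4 + 4 + 17 + 10 + 6 + 10 + 17 = 68.
The next one must give 18 of some colour, so 68 + 1 = 69.

69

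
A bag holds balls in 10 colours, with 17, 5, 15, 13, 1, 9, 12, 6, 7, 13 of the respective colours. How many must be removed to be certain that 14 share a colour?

In the worst case you take as many as possible of each colour without reaching 14: 13 + 5 + 13 + 13 + 1 + 9 + 12 + 6 + 7 + 13 = 92.
The next one must give 14 of some colour, so 92 + 1 = 93.

93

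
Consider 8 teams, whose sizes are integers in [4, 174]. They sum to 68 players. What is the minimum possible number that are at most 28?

7

If only k of them are at most 28, the other 8 − k are at least 29, so the total is at least (8 − k)·29 + k·4.
This is ≤ 68, so (8 − k)·29 + 4k ≤ 68, which gives k ≥ 7.
Exactly 7 works: 7 values at 4 and 1 at 29 total 57; raise one of the low values by 11 (still ≤ 28) to hit 68.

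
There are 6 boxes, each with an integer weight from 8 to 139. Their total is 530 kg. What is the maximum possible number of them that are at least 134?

If k of the values are ≥ 134, the total is ≥ 134k + 8(6 − k).
Setting 134k + 8(6 − k) ≤ 530 gives 126k ≤ 482, so k ≤ 3.
k = 3 is achieved by 3 values at 134 and 3 at 8, total 426; add 104 to one value (staying below 134) to reach 530.

3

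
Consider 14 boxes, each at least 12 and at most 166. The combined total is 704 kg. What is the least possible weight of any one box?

Minimizing one value means maximizing the remaining 13.
The other 13 can take up 13 × 166 = 2158 ≥ 704 − 12, so one box can sit at its floor of 12.
Achievable: one at 12 and the other 13 totalling 692, which fits since 13 × 12 ≤ 692 ≤ 13 × 166.

12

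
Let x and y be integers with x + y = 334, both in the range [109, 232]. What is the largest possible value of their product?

For a fixed sum, the product xy is largest when x and y are as close as possible.
Taking x = 167 and y = 167 (both in [109, 232]) gives xy = 27889.

27889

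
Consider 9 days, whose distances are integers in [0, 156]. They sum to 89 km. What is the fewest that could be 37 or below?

7

Let j be the number exceeding 37. Then the total is ≥ 38·j + 0·(9 − j) = 0 + 38j.
So 38j ≤ 89 and j ≤ 2; hence at least 9 − 2 = 7 are ≤ 37.
Exactly 7 works: 7 values at 0 and 2 at 38 total 76; raise one of the low values by 13 (still ≤ 37) to hit 89.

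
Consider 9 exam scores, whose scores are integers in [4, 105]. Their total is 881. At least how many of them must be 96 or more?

If only k of them are at least 96, the other 9 − k are at most 95, so the total is at most k·105 + (9 − k)·95.
This must reach 881, so k·105 + (9 − k)·95 ≥ 881, giving k ≥ 3.
Exactly 3 works: 3 values at 105 and 6 at 95 total 885; lower one of the high values by 4 (still ≥ 96) to hit 881.

3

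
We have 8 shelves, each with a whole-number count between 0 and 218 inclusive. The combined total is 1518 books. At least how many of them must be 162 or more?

5

Suppose at most 8 − j of them reach 162; then j values are ≤ 161 and the rest ≤ 218.
The total is then ≤ 161·j + 218·(8 − j) = 1744 − 57j. For this to be ≥ 1518 we need j ≤ 3, so at least 8 − 3 = 5 must reach 162.
Exactly 5 works: 5 values at 218 and 3 at 161 total 1573; lower one of the high values by 55 (still ≥ 162) to hit 1518.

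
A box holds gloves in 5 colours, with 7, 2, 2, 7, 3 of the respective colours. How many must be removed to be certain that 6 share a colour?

In the worst case you take as many as possible of each colour without reaching 6: 5 + 2 + 2 + 5 + 3 = 17.
The next one must give 6 of some colour, so 17 + 1 = 18.

18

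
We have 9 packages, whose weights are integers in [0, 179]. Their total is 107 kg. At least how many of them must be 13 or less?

2

Each value above 13 is at least 14, contributing at least 14 − 0 = 14 above the floor 0.
The sum exceeds the floor total 0 by 107, so at most ⌊107/14⌋ = 7 exceed 13, and at least 2 are ≤ 13.
Exactly 2 works: 2 values at 0 and 7 at 14 total 98; raise one of the low values by 9 (still ≤ 13) to hit 107.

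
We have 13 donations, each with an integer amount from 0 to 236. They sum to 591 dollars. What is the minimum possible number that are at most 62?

4

Let j be the number exceeding 62. Then the total is ≥ 63·j + 0·(13 − j) = 0 + 63j.
So 63j ≤ 591 and j ≤ 9; hence at least 13 − 9 = 4 are ≤ 62.
Exactly 4 works: 4 values at 0 and 9 at 63 total 567; raise one of the low values by 24 (still ≤ 62) to hit 591.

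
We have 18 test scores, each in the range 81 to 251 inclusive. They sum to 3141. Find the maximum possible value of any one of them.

To make one score as large as possible, make the other 17 as small as possible.
The other 17 contribute at least 17 × 81 = 1377, leaving at most 3141 − 1377 = 1764.
But each score is capped at 251, so the maximum is 251.
Achievable: one at 251 and the other 17 totalling 2890, which fits since 17 × 81 ≤ 2890 ≤ 17 × 251.

251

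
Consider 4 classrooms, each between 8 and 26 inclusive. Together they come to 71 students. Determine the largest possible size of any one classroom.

26

Maximizing one value means minimizing the remaining 3.
The other 3 contribute at least 3 × 8 = 24, leaving at most 71 − 24 = 47.
But each classroom is capped at 26, so the maximum is 26.
Achievable: one at 26 and the other 3 totalling 45, which fits since 3 × 8 ≤ 45 ≤ 3 × 26.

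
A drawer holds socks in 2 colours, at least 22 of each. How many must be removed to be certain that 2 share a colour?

3

You could draw 1 of every colour without reaching 2 of any — 2 in all.
One more forces 2 of some colour, so 2 + 1 = 3.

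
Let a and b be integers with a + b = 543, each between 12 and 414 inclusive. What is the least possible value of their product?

Since a + b is fixed, pushing one of them to its bound minimizes the product.
The extreme feasible split is a = 129, b = 414, giving ab = 53406.

53406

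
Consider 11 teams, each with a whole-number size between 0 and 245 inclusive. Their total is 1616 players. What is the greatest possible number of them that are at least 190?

8

Suppose k of them are at least 190. Those contribute at least 190 each and the other 11 − k at least 0 each.
So the total is at least 190k + 0(11 − k) = 0 + 190k. This must be ≤ 1616, giving k ≤ 8.
k = 8 is achieved by 8 values at 190 and 3 at 0, total 1520; add 96 to one value (staying below 190) to reach 1616.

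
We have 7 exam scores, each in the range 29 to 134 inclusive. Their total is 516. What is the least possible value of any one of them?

29

To make one score as small as possible, make the other 6 as large as possible.
The other 6 can take up 6 × 134 = 804 ≥ 516 − 29, so one score can sit at its floor of 29.
Achievable: one at 29 and the other 6 totalling 487, which fits since 6 × 29 ≤ 487 ≤ 6 × 134.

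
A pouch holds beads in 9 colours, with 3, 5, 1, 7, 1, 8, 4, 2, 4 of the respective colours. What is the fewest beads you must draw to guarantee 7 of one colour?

In the worst case you take as many as possible of each colour without reaching 7: 3 + 5 + 1 + 6 + 1 + 6 + 4 + 2 + 4 = 32.
The next one must give 7 of some colour, so 32 + 1 = 33.

33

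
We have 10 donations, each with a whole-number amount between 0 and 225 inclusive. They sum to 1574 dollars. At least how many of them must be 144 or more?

2

If only k of them are at least 144, the other 10 − k are at most 143, so the total is at most k·225 + (10 − k)·143.
This must reach 1574, so k·225 + (10 − k)·143 ≥ 1574, giving k ≥ 2.
Exactly 2 works: 2 values at 225 and 8 at 143 total 1594; lower one of the high values by 20 (still ≥ 144) to hit 1574.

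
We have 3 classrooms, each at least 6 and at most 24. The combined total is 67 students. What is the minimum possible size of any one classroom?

19

To make one classroom as small as possible, make the other 2 as large as possible.
The other 2 contribute at most 2 × 24 = 48, leaving at least 67 − 48 = 19.
Since 19 ≥ 6, this is achievable: one at 19 and 2 at 24.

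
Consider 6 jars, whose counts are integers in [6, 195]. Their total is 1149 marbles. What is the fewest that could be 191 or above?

Each value short of 191 is at most 190, costing at least 195 − 190 = 5 against the maximum total of 1170.
We can afford to lose at most 1170 − 1149 = 21, so at most ⌊21/5⌋ = 4 fall short, and at least 2 are ≥ 191.
Exactly 2 works: 2 values at 195 and 4 at 190 total 1150; lower one of the high values by 1 (still ≥ 191) to hit 1149.

2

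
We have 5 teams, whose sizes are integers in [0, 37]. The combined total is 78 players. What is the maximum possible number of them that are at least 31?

2

If k of the values are ≥ 31, the total is ≥ 31k + 0(5 − k).
Setting 31k + 0(5 − k) ≤ 78 gives 31k ≤ 78, so k ≤ 2.
k = 2 is achieved by 2 values at 31 and 3 at 0, total 62; add 16 to one value (staying below 31) to reach 78.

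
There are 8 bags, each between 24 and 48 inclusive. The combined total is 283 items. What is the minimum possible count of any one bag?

To make one bag as small as possible, make the other 7 as large as possible.
The other 7 can take up 7 × 48 = 336 ≥ 283 − 24, so one bag can sit at its floor of 24.
Achievable: one at 24 and the other 7 totalling 259, which fits since 7 × 24 ≤ 259 ≤ 7 × 48.

24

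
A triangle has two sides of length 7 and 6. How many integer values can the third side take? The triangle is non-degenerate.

The triangle inequality gives |7 − 6| < c < 7 + 6, i.e. 1 < c < 13.
So c can be any integer from 2 to 12: 11 values.

11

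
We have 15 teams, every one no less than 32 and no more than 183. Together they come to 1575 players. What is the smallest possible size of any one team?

32

Minimizing one value means maximizing the remaining 14.
The other 14 can take up 14 × 183 = 2562 ≥ 1575 − 32, so one team can sit at its floor of 32.
Achievable: one at 32 and the other 14 totalling 1543, which fits since 14 × 32 ≤ 1543 ≤ 14 × 183.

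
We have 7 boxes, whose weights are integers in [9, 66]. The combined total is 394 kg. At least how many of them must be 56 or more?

If only k of them are at least 56, the other 7 − k are at most 55, so the total is at most k·66 + (7 − k)·55.
This must reach 394, so k·66 + (7 − k)·55 ≥ 394, giving k ≥ 1.
Exactly 1 works: 1 value at 66 and 6 at 55 total 396; lower one of the high values by 2 (still ≥ 56) to hit 394.

1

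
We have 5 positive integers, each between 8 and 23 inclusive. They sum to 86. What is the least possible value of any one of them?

8

To make one integer as small as possible, make the other 4 as large as possible.
The other 4 can take up 4 × 23 = 92 ≥ 86 − 8, so one integer can sit at its floor of 8.
Achievable: one at 8 and the other 4 totalling 78, which fits since 4 × 8 ≤ 78 ≤ 4 × 23.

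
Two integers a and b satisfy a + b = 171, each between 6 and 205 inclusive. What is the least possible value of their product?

990

For a fixed sum, ab is smallest when a and b are as far apart as possible.
The extreme feasible split is a = 6, b = 165, giving ab = 990.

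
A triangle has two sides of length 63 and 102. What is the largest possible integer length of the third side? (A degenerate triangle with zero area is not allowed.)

The third side must be less than 63 + 102 = 165.
The largest integer below 165 is 164.

164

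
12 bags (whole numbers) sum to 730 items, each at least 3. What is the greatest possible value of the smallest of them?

60

The average is 730/12 < 61, so some value is ≤ 60.
Equality holds with 2 values of 60 and 10 values of 61.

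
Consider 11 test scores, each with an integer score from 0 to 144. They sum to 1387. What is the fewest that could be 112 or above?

If only k of them are at least 112, the other 11 − k are at most 111, so the total is at most k·144 + (11 − k)·111.
This must reach 1387, so k·144 + (11 − k)·111 ≥ 1387, giving k ≥ 6.
Exactly 6 works: 6 values at 144 and 5 at 111 total 1419; lower one of the high values by 32 (still ≥ 112) to hit 1387.

6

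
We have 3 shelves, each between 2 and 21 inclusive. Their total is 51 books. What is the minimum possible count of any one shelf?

9

To make one shelf as small as possible, make the other 2 as large as possible.
The other 2 contribute at most 2 × 21 = 42, leaving at least 51 − 42 = 9.
Since 9 ≥ 2, this is achievable: one at 9 and 2 at 21.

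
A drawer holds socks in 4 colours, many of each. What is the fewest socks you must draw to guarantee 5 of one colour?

You could draw 4 of every colour without reaching 5 of any — 16 in all.
One more forces 5 of some colour, so 16 + 1 = 17.

17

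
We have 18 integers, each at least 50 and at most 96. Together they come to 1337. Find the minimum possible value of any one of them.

50

To make one integer as small as possible, make the other 17 as large as possible.
The other 17 can take up 17 × 96 = 1632 ≥ 1337 − 50, so one integer can sit at its floor of 50.
Achievable: one at 50 and the other 17 totalling 1287, which fits since 17 × 50 ≤ 1287 ≤ 17 × 96.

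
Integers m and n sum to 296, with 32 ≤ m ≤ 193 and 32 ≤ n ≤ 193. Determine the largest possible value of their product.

With m + n fixed, mn peaks when the two are closest together.
Taking m = 148 and n = 148 (both in [32, 193]) gives mn = 21904.

21904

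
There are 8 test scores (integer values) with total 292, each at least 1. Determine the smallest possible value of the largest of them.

37

The average is 292/8 > 36, so not all 8 can be 36 or less; the largest is ≥ 37.
Taking 4 copies of 36 and 4 copies of 37 gives exactly 292, so 37 is attained.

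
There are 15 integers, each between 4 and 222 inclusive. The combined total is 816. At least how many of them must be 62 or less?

3

Each value above 62 is at least 63, contributing at least 63 − 4 = 59 above the floor 4.
The sum exceeds the floor total 60 by 756, so at most ⌊756/59⌋ = 12 exceed 62, and at least 3 are ≤ 62.
Exactly 3 works: 3 values at 4 and 12 at 63 total 768; raise one of the low values by 48 (still ≤ 62) to hit 816.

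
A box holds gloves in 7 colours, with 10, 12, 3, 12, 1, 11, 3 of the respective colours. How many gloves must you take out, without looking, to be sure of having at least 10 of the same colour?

44

In the worst case you take as many as possible of each colour without reaching 10: 9 + 9 + 3 + 9 + 1 + 9 + 3 = 43.
The next one must give 10 of some colour, so 43 + 1 = 44.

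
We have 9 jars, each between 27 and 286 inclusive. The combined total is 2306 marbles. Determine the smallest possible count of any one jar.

27

To make one jar as small as possible, make the other 8 as large as possible.
The other 8 can take up 8 × 286 = 2288 ≥ 2306 − 27, so one jar can sit at its floor of 27.
Achievable: one at 27 and the other 8 totalling 2279, which fits since 8 × 27 ≤ 2279 ≤ 8 × 286.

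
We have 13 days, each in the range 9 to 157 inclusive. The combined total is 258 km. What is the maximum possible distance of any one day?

To make one day as large as possible, make the other 12 as small as possible.
The other 12 contribute at least 12 × 9 = 108, leaving at most 258 − 108 = 150.
Since 150 ≤ 157, this is achievable: one at 150 and 12 at 9.

150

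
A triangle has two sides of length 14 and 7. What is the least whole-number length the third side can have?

The third side must exceed |14 − 7| = 7.
The smallest integer above 7 is 8.

8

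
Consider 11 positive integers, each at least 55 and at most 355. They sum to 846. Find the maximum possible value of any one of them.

To make one integer as large as possible, make the other 10 as small as possible.
The other 10 contribute at least 10 × 55 = 550, leaving at most 846 − 550 = 296.
Since 296 ≤ 355, this is achievable: one at 296 and 10 at 55.

296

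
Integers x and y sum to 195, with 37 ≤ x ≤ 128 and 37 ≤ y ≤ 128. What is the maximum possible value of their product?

9506

xy = x(195 − x) is maximized when x is as near 195/2 as the bounds allow.
Taking x = 97 and y = 98 (both in [37, 128]) gives xy = 9506.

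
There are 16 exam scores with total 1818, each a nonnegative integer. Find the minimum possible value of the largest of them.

If every one of the 16 were at most 113, the total would be at most 16 × 113 = 1808 < 1818.
Taking 6 copies of 113 and 10 copies of 114 gives exactly 1818, so 114 is attained.

114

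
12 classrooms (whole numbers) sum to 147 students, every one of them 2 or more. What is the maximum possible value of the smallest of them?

If every one of the 12 were at least 13, the total would be at least 12 × 13 = 156 > 147.
Equality holds with 9 values of 12 and 3 values of 13.

12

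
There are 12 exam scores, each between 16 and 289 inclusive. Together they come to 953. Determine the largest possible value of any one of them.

289

To make one score as large as possible, make the other 11 as small as possible.
The other 11 contribute at least 11 × 16 = 176, leaving at most 953 − 176 = 777.
But each score is capped at 289, so the maximum is 289.
Achievable: one at 289 and the other 11 totalling 664, which fits since 11 × 16 ≤ 664 ≤ 11 × 289.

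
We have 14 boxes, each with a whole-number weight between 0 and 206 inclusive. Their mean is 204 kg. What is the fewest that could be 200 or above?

10

The total is 14 × 204 = 2856.
If only k of them are at least 200, the other 14 − k are at most 199, so the total is at most k·206 + (14 − k)·199.
This must reach 2856, so k·206 + (14 − k)·199 ≥ 2856, giving k ≥ 10.
Exactly 10 works: 10 values at 206 and 4 at 199 total 2856.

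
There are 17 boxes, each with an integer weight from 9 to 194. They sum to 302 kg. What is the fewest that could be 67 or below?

15

If only k of them are at most 67, the other 17 − k are at least 68, so the total is at least (17 − k)·68 + k·9.
This is ≤ 302, so (17 − k)·68 + 9k ≤ 302, which gives k ≥ 15.
Exactly 15 works: 15 values at 9 and 2 at 68 total 271; raise one of the low values by 31 (still ≤ 67) to hit 302.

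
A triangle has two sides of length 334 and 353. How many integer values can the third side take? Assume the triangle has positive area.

667

The triangle inequality gives |334 − 353| < c < 334 + 353, i.e. 19 < c < 687.
So c can be any integer from 20 to 686: 667 values.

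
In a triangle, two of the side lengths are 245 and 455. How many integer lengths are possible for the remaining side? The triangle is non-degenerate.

The triangle inequality gives |245 − 455| < c < 245 + 455, i.e. 210 < c < 700.
So c can be any integer from 211 to 699: 489 values.

489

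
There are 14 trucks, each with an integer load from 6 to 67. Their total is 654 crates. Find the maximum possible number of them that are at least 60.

Suppose k of them are at least 60. Those contribute at least 60 each and the other 14 − k at least 6 each.
So the total is at least 60k + 6(14 − k) = 84 + 54k. This must be ≤ 654, giving k ≤ 10.
k = 10 is achieved by 10 values at 60 and 4 at 6, total 624; add 30 to one value (staying below 60) to reach 654.

10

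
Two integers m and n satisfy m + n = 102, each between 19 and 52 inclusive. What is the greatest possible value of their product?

For a fixed sum, the product mn is largest when m and n are as close as possible.
Taking m = 51 and n = 51 (both in [19, 52]) gives mn = 2601.

2601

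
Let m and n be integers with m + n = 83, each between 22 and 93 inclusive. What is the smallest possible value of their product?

mn = m(83 − m) is concave in m, so over [22, 61] it is minimized at an endpoint.
The extreme feasible split is m = 22, n = 61, giving mn = 1342.

1342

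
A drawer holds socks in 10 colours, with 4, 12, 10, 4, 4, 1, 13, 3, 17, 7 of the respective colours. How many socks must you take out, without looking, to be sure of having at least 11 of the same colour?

64

In the worst case you take as many as possible of each colour without reaching 11: 4 + 10 + 10 + 4 + 4 + 1 + 10 + 3 + 10 + 7 = 63.
The next one must give 11 of some colour, so 63 + 1 = 64.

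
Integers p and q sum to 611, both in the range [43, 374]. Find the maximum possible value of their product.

93330

For a fixed sum, the product pq is largest when p and q are as close as possible.
Taking p = 305 and q = 306 (both in [43, 374]) gives pq = 93330.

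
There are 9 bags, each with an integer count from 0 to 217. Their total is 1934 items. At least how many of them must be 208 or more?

If only k of them are at least 208, the other 9 − k are at most 207, so the total is at most k·217 + (9 − k)·207.
This must reach 1934, so k·217 + (9 − k)·207 ≥ 1934, giving k ≥ 8.
Exactly 8 works: 8 values at 217 and 1 at 207 total 1943; lower one of the high values by 9 (still ≥ 208) to hit 1934.

8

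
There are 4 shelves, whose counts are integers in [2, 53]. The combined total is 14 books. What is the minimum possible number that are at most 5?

3

Each value above 5 is at least 6, contributing at least 6 − 2 = 4 above the floor 2.
The sum exceeds the floor total 8 by 6, so at most ⌊6/4⌋ = 1 exceed 5, and at least 3 are ≤ 5.
Exactly 3 works: 3 values at 2 and 1 at 6 total 12; raise one of the low values by 2 (still ≤ 5) to hit 14.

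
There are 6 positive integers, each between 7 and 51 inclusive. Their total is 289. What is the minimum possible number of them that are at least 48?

Each value short of 48 is at most 47, costing at least 51 − 47 = 4 against the maximum total of 306.
We can afford to lose at most 306 − 289 = 17, so at most ⌊17/4⌋ = 4 fall short, and at least 2 are ≥ 48.
Exactly 2 works: 2 values at 51 and 4 at 47 total 290; lower one of the high values by 1 (still ≥ 48) to hit 289.

2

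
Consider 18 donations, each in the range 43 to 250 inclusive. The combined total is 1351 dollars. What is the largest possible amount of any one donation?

250

Maximizing one value means minimizing the remaining 17.
The other 17 contribute at least 17 × 43 = 731, leaving at most 1351 − 731 = 620.
But each donation is capped at 250, so the maximum is 250.
Achievable: one at 250 and the other 17 totalling 1101, which fits since 17 × 43 ≤ 1101 ≤ 17 × 250.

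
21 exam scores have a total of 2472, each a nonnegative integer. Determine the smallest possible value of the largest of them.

If every one of the 21 were at most 117, the total would be at most 21 × 117 = 2457 < 2472.
Achievable: 15 of them at 118 and 6 at 117 total 2472.

118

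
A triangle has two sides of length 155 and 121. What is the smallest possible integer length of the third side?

The third side must exceed |155 − 121| = 34.
The smallest integer above 34 is 35.

35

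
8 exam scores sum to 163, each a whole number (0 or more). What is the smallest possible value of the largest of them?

21

Some value must be at least ⌈163/8⌉ = 21, since 8 × 20 = 160 < 163.
Equality holds with 3 values of 21 and 5 values of 20.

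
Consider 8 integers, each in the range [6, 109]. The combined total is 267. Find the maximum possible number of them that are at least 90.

2

Suppose k of them are at least 90. Those contribute at least 90 each and the other 8 − k at least 6 each.
So the total is at least 90k + 6(8 − k) = 48 + 84k. This must be ≤ 267, giving k ≤ 2.
k = 2 is achieved by 2 values at 90 and 6 at 6, total 216; add 51 to one value (staying below 90) to reach 267.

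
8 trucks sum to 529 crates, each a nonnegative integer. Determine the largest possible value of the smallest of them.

The average is 529/8 < 67, so some value is ≤ 66.
Achievable: 7 of them at 66 and 1 at 67 total 529.

66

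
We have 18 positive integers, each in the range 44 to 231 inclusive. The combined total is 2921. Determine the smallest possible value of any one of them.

Minimizing one value means maximizing the remaining 17.
The other 17 can take up 17 × 231 = 3927 ≥ 2921 − 44, so one integer can sit at its floor of 44.
Achievable: one at 44 and the other 17 totalling 2877, which fits since 17 × 44 ≤ 2877 ≤ 17 × 231.

44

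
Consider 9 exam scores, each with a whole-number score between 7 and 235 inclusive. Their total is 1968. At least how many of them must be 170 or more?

7

Suppose at most 9 − j of them reach 170; then j values are ≤ 169 and the rest ≤ 235.
The total is then ≤ 169·j + 235·(9 − j) = 2115 − 66j. For this to be ≥ 1968 we need j ≤ 2, so at least 9 − 2 = 7 must reach 170.
Exactly 7 works: 7 values at 235 and 2 at 169 total 1983; lower one of the high values by 15 (still ≥ 170) to hit 1968.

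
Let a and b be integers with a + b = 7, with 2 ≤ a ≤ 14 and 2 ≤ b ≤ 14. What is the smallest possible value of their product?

For a fixed sum, ab is smallest when a and b are as far apart as possible.
At the endpoint a = 2, b = 7 − 2 = 5, so ab = 2 × 5 = 10.

10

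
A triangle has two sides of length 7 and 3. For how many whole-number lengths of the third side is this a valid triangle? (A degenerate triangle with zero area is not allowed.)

5

The triangle inequality gives |7 − 3| < c < 7 + 3, i.e. 4 < c < 10.
So c can be any integer from 5 to 9: 5 values.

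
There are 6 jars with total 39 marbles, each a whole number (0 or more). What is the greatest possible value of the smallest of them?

If every one of the 6 were at least 7, the total would be at least 6 × 7 = 42 > 39.
Taking 3 copies of 6 and 3 copies of 7 gives exactly 39, so 6 is attained.

6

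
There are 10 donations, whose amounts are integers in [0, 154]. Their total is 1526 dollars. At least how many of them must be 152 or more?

Each value short of 152 is at most 151, costing at least 154 − 151 = 3 against the maximum total of 1540.
We can afford to lose at most 1540 − 1526 = 14, so at most ⌊14/3⌋ = 4 fall short, and at least 6 are ≥ 152.
Exactly 6 works: 6 values at 154 and 4 at 151 total 1528; lower one of the high values by 2 (still ≥ 152) to hit 1526.

6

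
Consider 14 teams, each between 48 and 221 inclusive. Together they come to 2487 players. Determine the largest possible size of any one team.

To make one team as large as possible, make the other 13 as small as possible.
The other 13 contribute at least 13 × 48 = 624, leaving at most 2487 − 624 = 1863.
But each team is capped at 221, so the maximum is 221.
Achievable: one at 221 and the other 13 totalling 2266, which fits since 13 × 48 ≤ 2266 ≤ 13 × 221.

221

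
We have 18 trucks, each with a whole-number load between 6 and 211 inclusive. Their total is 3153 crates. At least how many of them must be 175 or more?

If only k of them are at least 175, the other 18 − k are at most 174, so the total is at most k·211 + (18 − k)·174.
This must reach 3153, so k·211 + (18 − k)·174 ≥ 3153, giving k ≥ 1.
Exactly 1 works: 1 value at 211 and 17 at 174 total 3169; lower one of the high values by 16 (still ≥ 175) to hit 3153.

1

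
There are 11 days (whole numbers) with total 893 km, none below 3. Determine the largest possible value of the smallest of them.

81

If every one of the 11 were at least 82, the total would be at least 11 × 82 = 902 > 893.
Achievable: 9 of them at 81 and 2 at 82 total 893.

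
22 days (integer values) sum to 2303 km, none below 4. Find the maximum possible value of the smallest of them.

104

If every one of the 22 were at least 105, the total would be at least 22 × 105 = 2310 > 2303.
Taking 7 copies of 104 and 15 copies of 105 gives exactly 2303, so 104 is attained.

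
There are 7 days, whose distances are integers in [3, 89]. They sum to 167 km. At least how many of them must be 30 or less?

2

If only k of them are at most 30, the other 7 − k are at least 31, so the total is at least (7 − k)·31 + k·3.
This is ≤ 167, so (7 − k)·31 + 3k ≤ 167, which gives k ≥ 2.
Exactly 2 works: 2 values at 3 and 5 at 31 total 161; raise one of the low values by 6 (still ≤ 30) to hit 167.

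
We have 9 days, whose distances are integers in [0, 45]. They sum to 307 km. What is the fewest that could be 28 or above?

4

Each value short of 28 is at most 27, costing at least 45 − 27 = 18 against the maximum total of 405.
We can afford to lose at most 405 − 307 = 98, so at most ⌊98/18⌋ = 5 fall short, and at least 4 are ≥ 28.
Exactly 4 works: 4 values at 45 and 5 at 27 total 315; lower one of the high values by 8 (still ≥ 28) to hit 307.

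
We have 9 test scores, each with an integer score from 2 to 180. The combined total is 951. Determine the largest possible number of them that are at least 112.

Suppose k of them are at least 112. Those contribute at least 112 each and the other 9 − k at least 2 each.
So the total is at least 112k + 2(9 − k) = 18 + 110k. This must be ≤ 951, giving k ≤ 8.
k = 8 is achieved by 8 values at 112 and 1 at 2, total 898; add 53 to one value (staying below 112) to reach 951.

8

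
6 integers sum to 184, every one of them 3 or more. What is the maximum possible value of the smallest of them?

The 6 values sum to 184, so their minimum is at most ⌊184/6⌋ = 30.
Equality holds with 2 values of 30 and 4 values of 31.

30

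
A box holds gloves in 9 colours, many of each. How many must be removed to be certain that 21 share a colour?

You could draw 20 of every colour without reaching 21 of any — 180 in all.
One more forces 21 of some colour, so 180 + 1 = 181.

181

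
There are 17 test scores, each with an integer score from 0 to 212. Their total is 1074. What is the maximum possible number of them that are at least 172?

6

With k values at 172 or above and the rest at least 0, the sum is at least 0 + 172k.
Since the sum is 1074, we need 172k ≤ 1074, i.e. k ≤ 6.
k = 6 is achieved by 6 values at 172 and 11 at 0, total 1032; add 42 to one value (staying below 172) to reach 1074.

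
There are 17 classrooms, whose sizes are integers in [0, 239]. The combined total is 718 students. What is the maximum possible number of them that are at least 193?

3

With k values at 193 or above and the rest at least 0, the sum is at least 0 + 193k.
Since the sum is 718, we need 193k ≤ 718, i.e. k ≤ 3.
k = 3 is achieved by 3 values at 193 and 14 at 0, total 579; add 139 to one value (staying below 193) to reach 718.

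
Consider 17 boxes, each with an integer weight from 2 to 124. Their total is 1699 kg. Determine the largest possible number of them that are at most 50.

5

Suppose k of them are at most 50. Those contribute at most 50 each and the rest at most 124 each.
So the total is at most 50k + 124(17 − k) = 2108 − 74k. This must still be ≥ 1699, so k ≤ 5.
k = 5 is achieved by 5 values at 50 and 12 at 124, total 1738; lower one of the 124's by 39 (still > 50) to reach 1699.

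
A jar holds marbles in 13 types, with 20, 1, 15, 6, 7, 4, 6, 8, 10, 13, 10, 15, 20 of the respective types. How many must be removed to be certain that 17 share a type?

128

In the worst case you take as many as possible of each type without reaching 17: 16 + 1 + 15 + 6 + 7 + 4 + 6 + 8 + 10 + 13 + 10 + 15 + 16 = 127.
The next one must give 17 of some type, so 127 + 1 = 128.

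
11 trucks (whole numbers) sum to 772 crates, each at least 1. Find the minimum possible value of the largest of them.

If every one of the 11 were at most 70, the total would be at most 11 × 70 = 770 < 772.
Achievable: 2 of them at 71 and 9 at 70 total 772.

71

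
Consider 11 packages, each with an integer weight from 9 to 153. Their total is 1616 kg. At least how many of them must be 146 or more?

3

Suppose at most 11 − j of them reach 146; then j values are ≤ 145 and the rest ≤ 153.
The total is then ≤ 145·j + 153·(11 − j) = 1683 − 8j. For this to be ≥ 1616 we need j ≤ 8, so at least 11 − 8 = 3 must reach 146.
Exactly 3 works: 3 values at 153 and 8 at 145 total 1619; lower one of the high values by 3 (still ≥ 146) to hit 1616.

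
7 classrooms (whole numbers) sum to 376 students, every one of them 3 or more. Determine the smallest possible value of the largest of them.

If every one of the 7 were at most 53, the total would be at most 7 × 53 = 371 < 376.
Achievable: 5 of them at 54 and 2 at 53 total 376.

54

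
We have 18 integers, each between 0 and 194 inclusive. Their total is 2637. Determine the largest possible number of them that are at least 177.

14

Suppose k of them are at least 177. Those contribute at least 177 each and the other 18 − k at least 0 each.
So the total is at least 177k + 0(18 − k) = 0 + 177k. This must be ≤ 2637, giving k ≤ 14.
k = 14 is achieved by 14 values at 177 and 4 at 0, total 2478; add 159 to one value (staying below 177) to reach 2637.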